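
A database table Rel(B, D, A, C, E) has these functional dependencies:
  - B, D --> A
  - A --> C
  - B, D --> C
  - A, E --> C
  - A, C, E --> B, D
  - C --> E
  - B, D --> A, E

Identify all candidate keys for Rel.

{A}⁺ = {A, B, C, D, E}, which is every attribute, so {A} is a candidate key.
{B, D}⁺ = {A, B, C, D, E}, which is every attribute, so {B, D} is a candidate key.
Any other superkey properly contains one of these, so there are no further candidate keys.

{A}, {B, D}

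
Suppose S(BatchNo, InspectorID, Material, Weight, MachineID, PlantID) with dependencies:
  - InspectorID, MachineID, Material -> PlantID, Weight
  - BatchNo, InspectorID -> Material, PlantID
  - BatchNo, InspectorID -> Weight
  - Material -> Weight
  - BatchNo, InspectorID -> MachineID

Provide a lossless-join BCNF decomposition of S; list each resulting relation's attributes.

Candidate key of the original relation: {BatchNo, InspectorID}.
Within {BatchNo, InspectorID, MachineID, Material, PlantID, Weight}: {InspectorID, MachineID, Material}⁺ ∩ {BatchNo, InspectorID, MachineID, Material, PlantID, Weight} = {InspectorID, MachineID, Material, PlantID, Weight}, not the whole set, so InspectorID, MachineID, Material -> PlantID, Weight violates BCNF; decompose into {InspectorID, MachineID, Material, PlantID, Weight} and {BatchNo, InspectorID, MachineID, Material}.
Within {InspectorID, MachineID, Material, PlantID, Weight}: {Material}⁺ ∩ {InspectorID, MachineID, Material, PlantID, Weight} = {Material, Weight}, not the whole set, so Material -> Weight violates BCNF; decompose into {Material, Weight} and {InspectorID, MachineID, Material, PlantID}.
{Material, Weight} has no BCNF violation.
{InspectorID, MachineID, Material, PlantID} has no BCNF violation.
{BatchNo, InspectorID, MachineID, Material} has no BCNF violation.

{BatchNo, InspectorID, MachineID, Material}; {InspectorID, MachineID, Material, PlantID}; {Material, Weight}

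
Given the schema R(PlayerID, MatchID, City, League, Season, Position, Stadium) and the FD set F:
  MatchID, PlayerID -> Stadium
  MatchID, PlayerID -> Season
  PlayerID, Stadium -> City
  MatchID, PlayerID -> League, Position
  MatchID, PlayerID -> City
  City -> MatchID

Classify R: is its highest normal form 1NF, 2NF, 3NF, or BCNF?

Candidate keys: {City, PlayerID}, {MatchID, PlayerID}, {PlayerID, Stadium}. Prime attributes: {City, MatchID, PlayerID, Stadium}.
City -> MatchID breaks BCNF: {City}⁺ = {City, MatchID}, so {City} is not a superkey.
Its right-hand attributes {MatchID} are all prime, as are those of every other non-superkey FD — the relation is in 3NF.

3NF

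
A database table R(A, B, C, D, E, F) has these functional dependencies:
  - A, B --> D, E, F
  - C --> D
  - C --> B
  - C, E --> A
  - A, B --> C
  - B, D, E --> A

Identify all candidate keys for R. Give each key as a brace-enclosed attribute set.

{A, B}, {A, C}, {B, D, E}, {C, E}

{A, B} is a candidate key since {A, B}⁺ = {A, B, C, D, E, F} covers every attribute.
{A, C} is a candidate key since {A, C}⁺ = {A, B, C, D, E, F} covers every attribute.
{C, E} is a candidate key since {C, E}⁺ = {A, B, C, D, E, F} covers every attribute.
{B, D, E} is a candidate key since {B, D, E}⁺ = {A, B, C, D, E, F} covers every attribute.
Any other superkey properly contains one of these, so there are no further candidate keys.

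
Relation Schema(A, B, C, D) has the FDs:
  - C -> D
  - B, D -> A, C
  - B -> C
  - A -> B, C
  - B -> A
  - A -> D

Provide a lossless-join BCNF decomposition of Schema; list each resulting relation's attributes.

Candidate keys of the original relation: {A}, {B}.
Within {A, B, C, D}: {C}⁺ ∩ {A, B, C, D} = {C, D}, not the whole set, so C -> D violates BCNF; decompose into {C, D} and {A, B, C}.
{C, D} has no BCNF violation.
{A, B, C} has no BCNF violation.

{A, B, C}; {C, D}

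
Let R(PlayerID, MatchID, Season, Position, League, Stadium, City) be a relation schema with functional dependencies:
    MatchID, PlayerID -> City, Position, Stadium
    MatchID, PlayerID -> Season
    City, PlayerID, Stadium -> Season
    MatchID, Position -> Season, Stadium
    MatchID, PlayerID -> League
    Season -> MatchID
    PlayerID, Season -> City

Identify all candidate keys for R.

{City, PlayerID, Stadium}, {MatchID, PlayerID}, {PlayerID, Season}

No FD produces {PlayerID}, so it must be in every candidate key.
{MatchID, PlayerID}⁺ = {City, League, MatchID, PlayerID, Position, Season, Stadium} — all of the relation — so {MatchID, PlayerID} is a candidate key.
{PlayerID, Season}⁺ = {City, League, MatchID, PlayerID, Position, Season, Stadium} — all of the relation — so {PlayerID, Season} is a candidate key.
{City, PlayerID, Stadium}⁺ = {City, League, MatchID, PlayerID, Position, Season, Stadium} — all of the relation — so {City, PlayerID, Stadium} is a candidate key.
Any other superkey properly contains one of these, so there are no further candidate keys.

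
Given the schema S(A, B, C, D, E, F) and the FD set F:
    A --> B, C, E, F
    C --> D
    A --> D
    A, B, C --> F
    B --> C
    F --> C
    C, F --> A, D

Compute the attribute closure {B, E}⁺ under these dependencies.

{B, C, D, E}

Start with {B, E}.
B --> C applies; add {C} → now {B, C, E}.
C --> D applies; add {D} → now {B, C, D, E}.
No further FD applies.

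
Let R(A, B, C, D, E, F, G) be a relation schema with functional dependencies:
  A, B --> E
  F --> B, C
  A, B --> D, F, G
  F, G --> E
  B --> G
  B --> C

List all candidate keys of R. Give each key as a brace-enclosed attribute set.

{A, B}, {A, F}

Attributes never on any right-hand side: {A} — every candidate key must contain it.
{A, B}⁺ = {A, B, C, D, E, F, G} — all of the relation — so {A, B} is a candidate key.
{A, F}⁺ = {A, B, C, D, E, F, G} — all of the relation — so {A, F} is a candidate key.
No proper subset of any of these is a key, and no other minimal superkey exists.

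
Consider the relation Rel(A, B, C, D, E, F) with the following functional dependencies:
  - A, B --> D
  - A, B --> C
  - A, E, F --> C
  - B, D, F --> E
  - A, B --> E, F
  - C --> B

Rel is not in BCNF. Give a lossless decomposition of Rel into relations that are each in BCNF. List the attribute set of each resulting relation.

Candidate keys of the original relation: {A, B}, {A, C}, {A, E, F}.
{A, B, C, D, E, F}: {B, D, F} determines {B, D, E, F} here but is not a superkey — split on B, D, F --> E, giving {B, D, E, F} and {A, B, C, D, F}.
{B, D, E, F} is in BCNF.
{A, B, C, D, F}: {C} determines {B, C} here but is not a superkey — split on C --> B, giving {B, C} and {A, C, D, F}.
{B, C} is in BCNF.
{A, C, D, F} is in BCNF.

{A, C, D, F}; {B, C}; {B, D, E, F}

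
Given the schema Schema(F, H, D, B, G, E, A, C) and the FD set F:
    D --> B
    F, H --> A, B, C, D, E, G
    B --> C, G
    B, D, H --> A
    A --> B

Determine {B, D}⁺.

Start with {B, D}.
B --> C, G applies; add {C, G} → now {B, C, D, G}.
No further FD applies.

{B, C, D, G}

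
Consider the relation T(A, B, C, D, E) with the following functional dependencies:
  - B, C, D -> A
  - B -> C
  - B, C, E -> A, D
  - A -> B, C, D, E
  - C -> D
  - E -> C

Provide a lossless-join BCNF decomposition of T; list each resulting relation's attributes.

{A, B, E}; {C, D}; {C, E}

Candidate keys of the original relation: {A}, {B}.
In {A, B, C, D, E}, {C} is not a superkey ({C}⁺ restricted to this set is {C, D}), so split on C -> D into {C, D} and {A, B, C, E}.
{C, D} is in BCNF.
In {A, B, C, E}, {E} is not a superkey ({E}⁺ restricted to this set is {C, E}), so split on E -> C into {C, E} and {A, B, E}.
{C, E} is in BCNF.
{A, B, E} is in BCNF.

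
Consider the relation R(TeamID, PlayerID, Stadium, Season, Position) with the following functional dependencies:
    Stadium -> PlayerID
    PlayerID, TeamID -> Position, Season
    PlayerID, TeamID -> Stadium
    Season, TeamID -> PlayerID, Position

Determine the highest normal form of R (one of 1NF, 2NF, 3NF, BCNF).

Candidate keys: {PlayerID, TeamID}, {Season, TeamID}, {Stadium, TeamID}. Prime attributes: {PlayerID, Season, Stadium, TeamID}.
For Stadium -> PlayerID we have {Stadium}⁺ = {PlayerID, Stadium}; {Stadium} is not a superkey, so BCNF fails.
But every attribute on its right side ({PlayerID}) is prime, and the same holds for every other non-superkey FD, so 3NF still holds.

3NF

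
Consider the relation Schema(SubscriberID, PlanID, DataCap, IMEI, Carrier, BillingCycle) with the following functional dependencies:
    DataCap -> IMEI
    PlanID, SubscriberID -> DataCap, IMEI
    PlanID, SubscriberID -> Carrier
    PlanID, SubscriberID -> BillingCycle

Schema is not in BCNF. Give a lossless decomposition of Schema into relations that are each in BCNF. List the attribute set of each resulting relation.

{BillingCycle, Carrier, DataCap, PlanID, SubscriberID}; {DataCap, IMEI}

Candidate key of the original relation: {PlanID, SubscriberID}.
In {BillingCycle, Carrier, DataCap, IMEI, PlanID, SubscriberID}, {DataCap} is not a superkey ({DataCap}⁺ restricted to this set is {DataCap, IMEI}), so split on DataCap -> IMEI into {DataCap, IMEI} and {BillingCycle, Carrier, DataCap, PlanID, SubscriberID}.
{DataCap, IMEI}: every determinant is a superkey — BCNF.
{BillingCycle, Carrier, DataCap, PlanID, SubscriberID}: every determinant is a superkey — BCNF.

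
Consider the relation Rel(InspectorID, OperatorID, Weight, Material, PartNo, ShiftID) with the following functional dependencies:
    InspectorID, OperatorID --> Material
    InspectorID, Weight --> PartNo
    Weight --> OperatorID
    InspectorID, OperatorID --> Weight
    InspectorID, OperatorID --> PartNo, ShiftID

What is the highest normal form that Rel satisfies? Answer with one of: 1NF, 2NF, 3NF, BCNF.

Candidate keys: {InspectorID, OperatorID}, {InspectorID, Weight}. Prime attributes: {InspectorID, OperatorID, Weight}.
For Weight --> OperatorID we have {Weight}⁺ = {OperatorID, Weight}; {Weight} is not a superkey, so BCNF fails.
Its right-hand attributes {OperatorID} are all prime, as are those of every other non-superkey FD — the relation is in 3NF.

3NF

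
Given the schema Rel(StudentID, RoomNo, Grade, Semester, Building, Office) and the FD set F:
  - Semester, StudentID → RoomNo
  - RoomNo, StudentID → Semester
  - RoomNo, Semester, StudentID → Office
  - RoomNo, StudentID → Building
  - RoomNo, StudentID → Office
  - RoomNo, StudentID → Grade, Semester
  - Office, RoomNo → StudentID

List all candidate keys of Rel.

{Office, RoomNo}, {RoomNo, StudentID}, {Semester, StudentID}

{Office, RoomNo} is a candidate key since {Office, RoomNo}⁺ = {Building, Grade, Office, RoomNo, Semester, StudentID} covers every attribute.
{RoomNo, StudentID} is a candidate key since {RoomNo, StudentID}⁺ = {Building, Grade, Office, RoomNo, Semester, StudentID} covers every attribute.
{Semester, StudentID} is a candidate key since {Semester, StudentID}⁺ = {Building, Grade, Office, RoomNo, Semester, StudentID} covers every attribute.
These are minimal and exhaustive — every other superkey contains one of them.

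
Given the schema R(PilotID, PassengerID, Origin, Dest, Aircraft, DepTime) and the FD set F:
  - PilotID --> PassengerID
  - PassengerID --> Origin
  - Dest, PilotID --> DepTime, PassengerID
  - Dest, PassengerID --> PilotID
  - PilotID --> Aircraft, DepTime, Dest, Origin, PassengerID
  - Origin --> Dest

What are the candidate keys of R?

{PassengerID}⁺ = {Aircraft, DepTime, Dest, Origin, PassengerID, PilotID} — all of the relation — so {PassengerID} is a candidate key.
{PilotID}⁺ = {Aircraft, DepTime, Dest, Origin, PassengerID, PilotID} — all of the relation — so {PilotID} is a candidate key.
These are minimal and exhaustive — every other superkey contains one of them.

{PassengerID}, {PilotID}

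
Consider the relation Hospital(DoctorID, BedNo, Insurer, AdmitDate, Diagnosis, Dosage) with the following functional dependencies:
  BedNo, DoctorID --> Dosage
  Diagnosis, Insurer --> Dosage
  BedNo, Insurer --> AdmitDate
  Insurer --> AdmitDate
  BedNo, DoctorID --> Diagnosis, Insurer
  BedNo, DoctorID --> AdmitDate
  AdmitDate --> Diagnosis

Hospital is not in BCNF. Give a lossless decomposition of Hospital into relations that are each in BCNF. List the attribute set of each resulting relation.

{AdmitDate, Diagnosis}; {AdmitDate, Dosage, Insurer}; {BedNo, DoctorID, Insurer}; {Diagnosis, Insurer}

Candidate key of the original relation: {BedNo, DoctorID}.
Within {AdmitDate, BedNo, Diagnosis, DoctorID, Dosage, Insurer}: {Diagnosis, Insurer}⁺ ∩ {AdmitDate, BedNo, Diagnosis, DoctorID, Dosage, Insurer} = {AdmitDate, Diagnosis, Dosage, Insurer}, not the whole set, so Diagnosis, Insurer --> AdmitDate, Dosage violates BCNF; decompose into {AdmitDate, Diagnosis, Dosage, Insurer} and {BedNo, Diagnosis, DoctorID, Insurer}.
Within {AdmitDate, Diagnosis, Dosage, Insurer}: {AdmitDate}⁺ ∩ {AdmitDate, Diagnosis, Dosage, Insurer} = {AdmitDate, Diagnosis}, not the whole set, so AdmitDate --> Diagnosis violates BCNF; decompose into {AdmitDate, Diagnosis} and {AdmitDate, Dosage, Insurer}.
{AdmitDate, Diagnosis}: every determinant is a superkey — BCNF.
{AdmitDate, Dosage, Insurer}: every determinant is a superkey — BCNF.
Within {BedNo, Diagnosis, DoctorID, Insurer}: {BedNo, Insurer}⁺ ∩ {BedNo, Diagnosis, DoctorID, Insurer} = {BedNo, Diagnosis, Insurer}, not the whole set, so BedNo, Insurer --> Diagnosis violates BCNF; decompose into {BedNo, Diagnosis, Insurer} and {BedNo, DoctorID, Insurer}.
Within {BedNo, Diagnosis, Insurer}: {Insurer}⁺ ∩ {BedNo, Diagnosis, Insurer} = {Diagnosis, Insurer}, not the whole set, so Insurer --> Diagnosis violates BCNF; decompose into {Diagnosis, Insurer} and {BedNo, Insurer}.
{Diagnosis, Insurer}: every determinant is a superkey — BCNF.
{BedNo, Insurer}: every determinant is a superkey — BCNF.
{BedNo, DoctorID, Insurer}: every determinant is a superkey — BCNF.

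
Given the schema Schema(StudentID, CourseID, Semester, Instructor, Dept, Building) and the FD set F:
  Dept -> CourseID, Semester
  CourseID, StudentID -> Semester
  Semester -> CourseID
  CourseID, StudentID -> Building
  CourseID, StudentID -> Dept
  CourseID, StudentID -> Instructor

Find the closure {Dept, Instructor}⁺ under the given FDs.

{CourseID, Dept, Instructor, Semester}

Start with {Dept, Instructor}.
Dept -> CourseID, Semester applies; add {CourseID, Semester} → now {CourseID, Dept, Instructor, Semester}.
No further FD applies.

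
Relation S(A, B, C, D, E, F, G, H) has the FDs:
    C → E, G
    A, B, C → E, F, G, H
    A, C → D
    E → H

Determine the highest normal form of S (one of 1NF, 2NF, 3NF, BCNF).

Candidate key: {A, B, C}. Prime attributes: {A, B, C}.
C → E, G breaks BCNF: {C}⁺ = {C, E, G, H}, so {C} is not a superkey.
C → E, G determines the non-prime attributes {E, G} from a non-superkey — 3NF is violated.
The proper key subset {C} of {A, B, C} determines non-prime {E, G, H}, so the relation is not even in 2NF.

1NF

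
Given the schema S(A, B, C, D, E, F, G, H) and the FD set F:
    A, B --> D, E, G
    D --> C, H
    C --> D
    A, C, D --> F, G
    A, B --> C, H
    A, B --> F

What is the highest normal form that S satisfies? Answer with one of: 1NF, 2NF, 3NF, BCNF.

Candidate key: {A, B}. Prime attributes: {A, B}.
D --> C, H breaks BCNF: {D}⁺ = {C, D, H}, so {D} is not a superkey.
Because {C, H} are non-prime and the left side of D --> C, H is not a superkey, the relation is not in 3NF.
Checking every proper subset of each key, none determines a non-prime attribute — 2NF is satisfied.

2NF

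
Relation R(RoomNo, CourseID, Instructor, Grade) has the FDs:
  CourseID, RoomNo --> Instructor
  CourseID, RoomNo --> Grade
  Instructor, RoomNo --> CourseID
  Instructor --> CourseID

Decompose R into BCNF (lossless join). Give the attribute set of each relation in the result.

{CourseID, Instructor}; {Grade, Instructor, RoomNo}

Candidate keys of the original relation: {CourseID, RoomNo}, {Instructor, RoomNo}.
{CourseID, Grade, Instructor, RoomNo}: {Instructor} determines {CourseID, Instructor} here but is not a superkey — split on Instructor --> CourseID, giving {CourseID, Instructor} and {Grade, Instructor, RoomNo}.
{CourseID, Instructor}: every determinant is a superkey — BCNF.
{Grade, Instructor, RoomNo}: every determinant is a superkey — BCNF.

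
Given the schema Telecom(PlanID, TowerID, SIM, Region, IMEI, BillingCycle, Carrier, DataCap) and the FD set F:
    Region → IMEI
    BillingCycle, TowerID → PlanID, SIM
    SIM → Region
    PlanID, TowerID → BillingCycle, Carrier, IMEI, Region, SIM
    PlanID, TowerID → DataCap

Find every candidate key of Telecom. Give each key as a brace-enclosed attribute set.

{BillingCycle, TowerID}, {PlanID, TowerID}

{TowerID} never appears on the right of any FD, so every key must include it.
{BillingCycle, TowerID}⁺ = {BillingCycle, Carrier, DataCap, IMEI, PlanID, Region, SIM, TowerID}, which is every attribute, so {BillingCycle, TowerID} is a candidate key.
{PlanID, TowerID}⁺ = {BillingCycle, Carrier, DataCap, IMEI, PlanID, Region, SIM, TowerID}, which is every attribute, so {PlanID, TowerID} is a candidate key.
These are minimal and exhaustive — every other superkey contains one of them.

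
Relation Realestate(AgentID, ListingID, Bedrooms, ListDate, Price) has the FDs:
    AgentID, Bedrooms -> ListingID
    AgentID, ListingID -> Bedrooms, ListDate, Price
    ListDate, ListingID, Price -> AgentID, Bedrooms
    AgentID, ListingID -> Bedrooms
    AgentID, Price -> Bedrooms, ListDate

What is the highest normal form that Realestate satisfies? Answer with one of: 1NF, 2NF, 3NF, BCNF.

Candidate keys: {AgentID, Bedrooms}, {AgentID, ListingID}, {AgentID, Price}, {ListDate, ListingID, Price}. Prime attributes: {AgentID, Bedrooms, ListDate, ListingID, Price}.
Every FD has a superkey on the left, so the relation is in BCNF.

BCNF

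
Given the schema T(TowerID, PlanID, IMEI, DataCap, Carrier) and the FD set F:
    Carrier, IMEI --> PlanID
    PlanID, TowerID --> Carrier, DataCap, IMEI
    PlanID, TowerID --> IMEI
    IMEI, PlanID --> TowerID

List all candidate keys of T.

{Carrier, IMEI}⁺ = {Carrier, DataCap, IMEI, PlanID, TowerID}, which is every attribute, so {Carrier, IMEI} is a candidate key.
{IMEI, PlanID}⁺ = {Carrier, DataCap, IMEI, PlanID, TowerID}, which is every attribute, so {IMEI, PlanID} is a candidate key.
{PlanID, TowerID}⁺ = {Carrier, DataCap, IMEI, PlanID, TowerID}, which is every attribute, so {PlanID, TowerID} is a candidate key.
No proper subset of any of these is a key, and no other minimal superkey exists.

{Carrier, IMEI}, {IMEI, PlanID}, {PlanID, TowerID}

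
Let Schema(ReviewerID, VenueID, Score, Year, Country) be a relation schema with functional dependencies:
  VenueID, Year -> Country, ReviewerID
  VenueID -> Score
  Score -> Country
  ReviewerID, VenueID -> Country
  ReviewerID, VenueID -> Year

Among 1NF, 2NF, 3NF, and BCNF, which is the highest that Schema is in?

Candidate keys: {ReviewerID, VenueID}, {VenueID, Year}. Prime attributes: {ReviewerID, VenueID, Year}.
VenueID -> Score: {VenueID}⁺ = {Country, Score, VenueID}, which is not all of the attributes, so the left side is not a superkey — BCNF is violated.
VenueID -> Score determines the non-prime attribute {Score} from a non-superkey — 3NF is violated.
{VenueID} is a proper subset of the key {ReviewerID, VenueID}, and {VenueID}⁺ contains the non-prime attributes {Country, Score} — a partial dependency, so 2NF is violated.

1NF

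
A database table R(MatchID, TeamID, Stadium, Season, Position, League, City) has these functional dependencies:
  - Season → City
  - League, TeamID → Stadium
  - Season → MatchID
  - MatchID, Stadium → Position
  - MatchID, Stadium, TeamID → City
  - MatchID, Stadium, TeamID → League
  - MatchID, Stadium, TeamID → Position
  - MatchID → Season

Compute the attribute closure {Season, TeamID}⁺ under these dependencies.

Start with {Season, TeamID}.
Season → City applies; add {City} → now {City, Season, TeamID}.
Season → MatchID applies; add {MatchID} → now {City, MatchID, Season, TeamID}.
No further FD applies.

{City, MatchID, Season, TeamID}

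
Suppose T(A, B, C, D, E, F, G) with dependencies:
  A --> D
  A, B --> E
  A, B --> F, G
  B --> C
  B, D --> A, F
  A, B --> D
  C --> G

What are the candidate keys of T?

{B} never appears on the right of any FD, so every key must include it.
{A, B}⁺ = {A, B, C, D, E, F, G} — all of the relation — so {A, B} is a candidate key.
{B, D}⁺ = {A, B, C, D, E, F, G} — all of the relation — so {B, D} is a candidate key.
Any other superkey properly contains one of these, so there are no further candidate keys.

{A, B}, {B, D}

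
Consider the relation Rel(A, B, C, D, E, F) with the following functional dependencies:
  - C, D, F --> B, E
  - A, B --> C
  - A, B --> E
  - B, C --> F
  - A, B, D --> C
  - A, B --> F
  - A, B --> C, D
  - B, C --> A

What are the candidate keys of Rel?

{A, B}⁺ = {A, B, C, D, E, F}, which is every attribute, so {A, B} is a candidate key.
{B, C}⁺ = {A, B, C, D, E, F}, which is every attribute, so {B, C} is a candidate key.
{C, D, F}⁺ = {A, B, C, D, E, F}, which is every attribute, so {C, D, F} is a candidate key.
These are minimal and exhaustive — every other superkey contains one of them.

{A, B}, {B, C}, {C, D, F}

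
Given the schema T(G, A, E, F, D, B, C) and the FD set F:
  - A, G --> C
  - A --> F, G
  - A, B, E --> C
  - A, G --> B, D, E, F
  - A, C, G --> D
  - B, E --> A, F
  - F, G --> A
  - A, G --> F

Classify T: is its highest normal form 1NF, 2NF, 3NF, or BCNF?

BCNF

Candidate keys: {A}, {B, E}, {F, G}. Prime attributes: {A, B, E, F, G}.
The left-hand side of every FD is a superkey, so BCNF is satisfied.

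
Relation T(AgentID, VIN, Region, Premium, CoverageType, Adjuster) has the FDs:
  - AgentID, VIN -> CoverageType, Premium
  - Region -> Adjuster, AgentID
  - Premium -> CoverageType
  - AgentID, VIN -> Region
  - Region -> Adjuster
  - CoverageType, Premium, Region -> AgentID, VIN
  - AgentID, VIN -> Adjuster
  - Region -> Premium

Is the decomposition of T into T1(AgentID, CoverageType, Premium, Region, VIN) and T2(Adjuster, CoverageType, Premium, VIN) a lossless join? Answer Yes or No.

No

The shared attributes are {CoverageType, Premium, VIN} and {CoverageType, Premium, VIN}⁺ = {CoverageType, Premium, VIN}.
T1 ⊄ {CoverageType, Premium, VIN} and T2 ⊄ {CoverageType, Premium, VIN}, so the split is lossy.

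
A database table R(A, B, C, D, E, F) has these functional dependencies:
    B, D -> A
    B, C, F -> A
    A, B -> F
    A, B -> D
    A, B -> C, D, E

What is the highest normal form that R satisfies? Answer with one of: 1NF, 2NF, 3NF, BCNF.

Candidate keys: {A, B}, {B, C, F}, {B, D}. Prime attributes: {A, B, C, D, F}.
Every FD has a superkey on the left, so the relation is in BCNF.

BCNF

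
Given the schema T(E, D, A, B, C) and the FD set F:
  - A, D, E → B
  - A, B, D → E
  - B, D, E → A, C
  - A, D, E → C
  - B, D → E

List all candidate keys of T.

{A, D, E}, {B, D}

{D} never appears on the right of any FD, so every key must include it.
{B, D}⁺ = {A, B, C, D, E} — all of the relation — so {B, D} is a candidate key.
{A, D, E}⁺ = {A, B, C, D, E} — all of the relation — so {A, D, E} is a candidate key.
These are minimal and exhaustive — every other superkey contains one of them.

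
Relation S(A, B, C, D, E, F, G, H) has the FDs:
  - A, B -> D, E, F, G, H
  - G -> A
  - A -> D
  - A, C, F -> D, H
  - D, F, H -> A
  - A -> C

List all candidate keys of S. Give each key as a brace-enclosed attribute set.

No FD produces {B}, so it must be in every candidate key.
{A, B}⁺ = {A, B, C, D, E, F, G, H} — all of the relation — so {A, B} is a candidate key.
{B, G}⁺ = {A, B, C, D, E, F, G, H} — all of the relation — so {B, G} is a candidate key.
{B, D, F, H}⁺ = {A, B, C, D, E, F, G, H} — all of the relation — so {B, D, F, H} is a candidate key.
Any other superkey properly contains one of these, so there are no further candidate keys.

{A, B}, {B, D, F, H}, {B, G}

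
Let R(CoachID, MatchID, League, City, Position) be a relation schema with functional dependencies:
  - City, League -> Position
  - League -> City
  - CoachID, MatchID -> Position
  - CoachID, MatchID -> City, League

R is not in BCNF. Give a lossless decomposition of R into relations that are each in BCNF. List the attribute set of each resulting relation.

{City, League, Position}; {CoachID, League, MatchID}

Candidate key of the original relation: {CoachID, MatchID}.
{City, CoachID, League, MatchID, Position}: {City, League} determines {City, League, Position} here but is not a superkey — split on City, League -> Position, giving {City, League, Position} and {City, CoachID, League, MatchID}.
{City, League, Position} has no BCNF violation.
{City, CoachID, League, MatchID}: {League} determines {City, League} here but is not a superkey — split on League -> City, giving {City, League} and {CoachID, League, MatchID}.
{City, League} has no BCNF violation.
{CoachID, League, MatchID} has no BCNF violation.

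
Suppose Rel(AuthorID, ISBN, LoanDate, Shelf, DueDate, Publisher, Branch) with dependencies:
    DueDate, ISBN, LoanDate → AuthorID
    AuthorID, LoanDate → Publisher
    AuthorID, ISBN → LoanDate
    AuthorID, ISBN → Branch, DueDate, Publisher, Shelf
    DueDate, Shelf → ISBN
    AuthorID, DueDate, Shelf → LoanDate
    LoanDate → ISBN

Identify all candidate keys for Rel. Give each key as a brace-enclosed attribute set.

{AuthorID, ISBN} is a candidate key since {AuthorID, ISBN}⁺ = {AuthorID, Branch, DueDate, ISBN, LoanDate, Publisher, Shelf} covers every attribute.
{AuthorID, LoanDate} is a candidate key since {AuthorID, LoanDate}⁺ = {AuthorID, Branch, DueDate, ISBN, LoanDate, Publisher, Shelf} covers every attribute.
{DueDate, LoanDate} is a candidate key since {DueDate, LoanDate}⁺ = {AuthorID, Branch, DueDate, ISBN, LoanDate, Publisher, Shelf} covers every attribute.
{AuthorID, DueDate, Shelf} is a candidate key since {AuthorID, DueDate, Shelf}⁺ = {AuthorID, Branch, DueDate, ISBN, LoanDate, Publisher, Shelf} covers every attribute.
These are minimal and exhaustive — every other superkey contains one of them.

{AuthorID, DueDate, Shelf}, {AuthorID, ISBN}, {AuthorID, LoanDate}, {DueDate, LoanDate}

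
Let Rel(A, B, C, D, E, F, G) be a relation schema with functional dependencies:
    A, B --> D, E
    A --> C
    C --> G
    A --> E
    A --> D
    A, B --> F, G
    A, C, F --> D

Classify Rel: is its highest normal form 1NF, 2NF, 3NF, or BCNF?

Candidate key: {A, B}. Prime attributes: {A, B}.
A --> C breaks BCNF: {A}⁺ = {A, C, D, E, G}, so {A} is not a superkey.
Because {C} is non-prime and the left side of A --> C is not a superkey, the relation is not in 3NF.
{A} is a proper subset of the key {A, B}, and {A}⁺ contains the non-prime attributes {C, D, E, G} — a partial dependency, so 2NF is violated.

1NF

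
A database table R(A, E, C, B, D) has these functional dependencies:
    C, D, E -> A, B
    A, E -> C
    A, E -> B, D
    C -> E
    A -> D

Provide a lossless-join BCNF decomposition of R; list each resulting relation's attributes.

{A, B, C}; {A, D}; {C, E}

Candidate keys of the original relation: {A, C}, {A, E}, {C, D}.
In {A, B, C, D, E}, {C} is not a superkey ({C}⁺ restricted to this set is {C, E}), so split on C -> E into {C, E} and {A, B, C, D}.
{C, E} has no BCNF violation.
In {A, B, C, D}, {A} is not a superkey ({A}⁺ restricted to this set is {A, D}), so split on A -> D into {A, D} and {A, B, C}.
{A, D} has no BCNF violation.
{A, B, C} has no BCNF violation.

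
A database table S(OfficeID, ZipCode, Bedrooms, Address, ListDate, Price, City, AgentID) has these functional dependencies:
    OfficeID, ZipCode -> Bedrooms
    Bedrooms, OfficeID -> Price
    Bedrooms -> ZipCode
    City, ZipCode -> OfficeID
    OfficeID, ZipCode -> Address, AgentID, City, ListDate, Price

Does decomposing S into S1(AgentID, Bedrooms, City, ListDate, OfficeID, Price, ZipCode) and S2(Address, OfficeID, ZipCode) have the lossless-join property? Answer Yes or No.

Yes

S1 ∩ S2 = {OfficeID, ZipCode}; its closure under F is {Address, AgentID, Bedrooms, City, ListDate, OfficeID, Price, ZipCode}.
Since S1 ⊆ {Address, AgentID, Bedrooms, City, ListDate, OfficeID, Price, ZipCode}, the intersection is a superkey of S1; the decomposition is lossless.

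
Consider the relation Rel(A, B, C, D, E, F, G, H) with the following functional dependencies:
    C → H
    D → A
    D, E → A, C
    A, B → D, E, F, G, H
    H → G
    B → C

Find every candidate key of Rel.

Attributes never on any right-hand side: {B} — every candidate key must contain it.
{A, B}⁺ = {A, B, C, D, E, F, G, H}, which is every attribute, so {A, B} is a candidate key.
{B, D}⁺ = {A, B, C, D, E, F, G, H}, which is every attribute, so {B, D} is a candidate key.
No proper subset of any of these is a key, and no other minimal superkey exists.

{A, B}, {B, D}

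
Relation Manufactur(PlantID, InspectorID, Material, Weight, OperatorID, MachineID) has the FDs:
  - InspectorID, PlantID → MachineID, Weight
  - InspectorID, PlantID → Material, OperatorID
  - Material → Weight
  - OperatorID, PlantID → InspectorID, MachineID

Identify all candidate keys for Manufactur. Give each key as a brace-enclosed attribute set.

{InspectorID, PlantID}, {OperatorID, PlantID}

{PlantID} never appears on the right of any FD, so every key must include it.
Closure of {InspectorID, PlantID} is {InspectorID, MachineID, Material, OperatorID, PlantID, Weight}, the whole schema; {InspectorID, PlantID} is a candidate key.
Closure of {OperatorID, PlantID} is {InspectorID, MachineID, Material, OperatorID, PlantID, Weight}, the whole schema; {OperatorID, PlantID} is a candidate key.
These are minimal and exhaustive — every other superkey contains one of them.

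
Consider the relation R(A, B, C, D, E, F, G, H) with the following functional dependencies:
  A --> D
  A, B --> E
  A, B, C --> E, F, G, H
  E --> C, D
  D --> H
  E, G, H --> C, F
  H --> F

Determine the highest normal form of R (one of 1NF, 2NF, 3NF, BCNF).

Candidate key: {A, B}. Prime attributes: {A, B}.
A --> D: {A}⁺ = {A, D, F, H}, which is not all of the attributes, so the left side is not a superkey — BCNF is violated.
A --> D determines the non-prime attribute {D} from a non-superkey — 3NF is violated.
The proper key subset {A} of {A, B} determines non-prime {D, F, H}, so the relation is not even in 2NF.

1NF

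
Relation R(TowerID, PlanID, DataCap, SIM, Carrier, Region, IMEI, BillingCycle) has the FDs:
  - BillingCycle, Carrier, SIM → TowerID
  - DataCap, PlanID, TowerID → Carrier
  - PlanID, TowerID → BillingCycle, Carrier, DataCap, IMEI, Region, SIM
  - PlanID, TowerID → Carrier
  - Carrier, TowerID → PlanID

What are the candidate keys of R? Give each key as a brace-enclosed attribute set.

{BillingCycle, Carrier, SIM}, {Carrier, TowerID}, {PlanID, TowerID}

{Carrier, TowerID} is a candidate key since {Carrier, TowerID}⁺ = {BillingCycle, Carrier, DataCap, IMEI, PlanID, Region, SIM, TowerID} covers every attribute.
{PlanID, TowerID} is a candidate key since {PlanID, TowerID}⁺ = {BillingCycle, Carrier, DataCap, IMEI, PlanID, Region, SIM, TowerID} covers every attribute.
{BillingCycle, Carrier, SIM} is a candidate key since {BillingCycle, Carrier, SIM}⁺ = {BillingCycle, Carrier, DataCap, IMEI, PlanID, Region, SIM, TowerID} covers every attribute.
These are minimal and exhaustive — every other superkey contains one of them.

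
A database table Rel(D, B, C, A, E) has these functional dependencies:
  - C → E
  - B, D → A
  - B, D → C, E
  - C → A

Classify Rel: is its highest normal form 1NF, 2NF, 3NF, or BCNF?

2NF

Candidate key: {B, D}. Prime attributes: {B, D}.
C → E: {C}⁺ = {A, C, E}, which is not all of the attributes, so the left side is not a superkey — BCNF is violated.
Because {E} is non-prime and the left side of C → E is not a superkey, the relation is not in 3NF.
Checking every proper subset of each key, none determines a non-prime attribute — 2NF is satisfied.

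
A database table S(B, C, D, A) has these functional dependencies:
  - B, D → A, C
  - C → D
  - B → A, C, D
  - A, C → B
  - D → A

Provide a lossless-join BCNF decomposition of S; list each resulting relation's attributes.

{A, D}; {B, C, D}

Candidate keys of the original relation: {B}, {C}.
In {A, B, C, D}, {D} is not a superkey ({D}⁺ restricted to this set is {A, D}), so split on D → A into {A, D} and {B, C, D}.
{A, D} has no BCNF violation.
{B, C, D} has no BCNF violation.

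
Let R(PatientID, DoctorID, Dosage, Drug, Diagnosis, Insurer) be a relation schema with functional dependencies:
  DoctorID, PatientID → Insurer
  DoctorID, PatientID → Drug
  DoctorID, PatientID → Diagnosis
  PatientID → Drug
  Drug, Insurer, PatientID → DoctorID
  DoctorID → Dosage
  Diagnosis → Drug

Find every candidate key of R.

No FD produces {PatientID}, so it must be in every candidate key.
{DoctorID, PatientID} is a candidate key since {DoctorID, PatientID}⁺ = {Diagnosis, DoctorID, Dosage, Drug, Insurer, PatientID} covers every attribute.
{Insurer, PatientID} is a candidate key since {Insurer, PatientID}⁺ = {Diagnosis, DoctorID, Dosage, Drug, Insurer, PatientID} covers every attribute.
These are minimal and exhaustive — every other superkey contains one of them.

{DoctorID, PatientID}, {Insurer, PatientID}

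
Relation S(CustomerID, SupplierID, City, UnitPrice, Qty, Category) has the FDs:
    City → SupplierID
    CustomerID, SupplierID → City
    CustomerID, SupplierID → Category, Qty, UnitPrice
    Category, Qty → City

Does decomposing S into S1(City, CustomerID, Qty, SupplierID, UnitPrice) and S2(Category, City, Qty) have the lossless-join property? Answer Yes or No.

No

Common attributes: {City, Qty}; their closure is {City, Qty, SupplierID}.
S1 ⊄ {City, Qty, SupplierID} and S2 ⊄ {City, Qty, SupplierID}, so the split is lossy.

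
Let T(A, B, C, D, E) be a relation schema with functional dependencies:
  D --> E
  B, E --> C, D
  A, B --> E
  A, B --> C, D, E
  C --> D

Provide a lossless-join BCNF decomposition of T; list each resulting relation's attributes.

Candidate key of the original relation: {A, B}.
Within {A, B, C, D, E}: {D}⁺ ∩ {A, B, C, D, E} = {D, E}, not the whole set, so D --> E violates BCNF; decompose into {D, E} and {A, B, C, D}.
{D, E} has no BCNF violation.
Within {A, B, C, D}: {C}⁺ ∩ {A, B, C, D} = {C, D}, not the whole set, so C --> D violates BCNF; decompose into {C, D} and {A, B, C}.
{C, D} has no BCNF violation.
{A, B, C} has no BCNF violation.

{A, B, C}; {C, D}; {D, E}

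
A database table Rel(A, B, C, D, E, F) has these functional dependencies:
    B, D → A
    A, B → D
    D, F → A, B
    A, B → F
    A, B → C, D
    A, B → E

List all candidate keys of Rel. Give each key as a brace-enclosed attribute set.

{A, B}, {B, D}, {D, F}

{A, B}⁺ = {A, B, C, D, E, F} — all of the relation — so {A, B} is a candidate key.
{B, D}⁺ = {A, B, C, D, E, F} — all of the relation — so {B, D} is a candidate key.
{D, F}⁺ = {A, B, C, D, E, F} — all of the relation — so {D, F} is a candidate key.
Any other superkey properly contains one of these, so there are no further candidate keys.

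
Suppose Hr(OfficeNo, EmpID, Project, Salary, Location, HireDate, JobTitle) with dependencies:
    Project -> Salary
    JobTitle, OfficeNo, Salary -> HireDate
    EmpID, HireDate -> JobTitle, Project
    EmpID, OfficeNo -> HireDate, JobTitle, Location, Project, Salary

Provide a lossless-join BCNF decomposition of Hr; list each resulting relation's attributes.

Candidate key of the original relation: {EmpID, OfficeNo}.
{EmpID, HireDate, JobTitle, Location, OfficeNo, Project, Salary}: {Project} determines {Project, Salary} here but is not a superkey — split on Project -> Salary, giving {Project, Salary} and {EmpID, HireDate, JobTitle, Location, OfficeNo, Project}.
{Project, Salary} is in BCNF.
{EmpID, HireDate, JobTitle, Location, OfficeNo, Project}: {EmpID, HireDate} determines {EmpID, HireDate, JobTitle, Project} here but is not a superkey — split on EmpID, HireDate -> JobTitle, Project, giving {EmpID, HireDate, JobTitle, Project} and {EmpID, HireDate, Location, OfficeNo}.
{EmpID, HireDate, JobTitle, Project} is in BCNF.
{EmpID, HireDate, Location, OfficeNo} is in BCNF.

{EmpID, HireDate, JobTitle, Project}; {EmpID, HireDate, Location, OfficeNo}; {Project, Salary}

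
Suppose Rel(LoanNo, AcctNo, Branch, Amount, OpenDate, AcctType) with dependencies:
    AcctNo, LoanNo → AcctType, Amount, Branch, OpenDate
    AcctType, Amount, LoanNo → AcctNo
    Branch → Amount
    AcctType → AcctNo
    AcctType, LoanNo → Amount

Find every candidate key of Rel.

Attributes never on any right-hand side: {LoanNo} — every candidate key must contain it.
{AcctNo, LoanNo}⁺ = {AcctNo, AcctType, Amount, Branch, LoanNo, OpenDate} — all of the relation — so {AcctNo, LoanNo} is a candidate key.
{AcctType, LoanNo}⁺ = {AcctNo, AcctType, Amount, Branch, LoanNo, OpenDate} — all of the relation — so {AcctType, LoanNo} is a candidate key.
No proper subset of any of these is a key, and no other minimal superkey exists.

{AcctNo, LoanNo}, {AcctType, LoanNo}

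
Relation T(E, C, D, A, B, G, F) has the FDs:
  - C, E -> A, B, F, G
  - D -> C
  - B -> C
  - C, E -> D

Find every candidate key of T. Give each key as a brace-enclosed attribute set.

Attributes never on any right-hand side: {E} — every candidate key must contain it.
{B, E}⁺ = {A, B, C, D, E, F, G}, which is every attribute, so {B, E} is a candidate key.
{C, E}⁺ = {A, B, C, D, E, F, G}, which is every attribute, so {C, E} is a candidate key.
{D, E}⁺ = {A, B, C, D, E, F, G}, which is every attribute, so {D, E} is a candidate key.
Any other superkey properly contains one of these, so there are no further candidate keys.

{B, E}, {C, E}, {D, E}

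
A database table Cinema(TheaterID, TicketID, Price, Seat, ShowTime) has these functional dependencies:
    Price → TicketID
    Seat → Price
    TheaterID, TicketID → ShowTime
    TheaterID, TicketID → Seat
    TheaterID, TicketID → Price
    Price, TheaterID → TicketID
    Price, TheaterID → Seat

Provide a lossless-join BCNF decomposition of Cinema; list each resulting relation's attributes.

Candidate keys of the original relation: {Price, TheaterID}, {Seat, TheaterID}, {TheaterID, TicketID}.
In {Price, Seat, ShowTime, TheaterID, TicketID}, {Price} is not a superkey ({Price}⁺ restricted to this set is {Price, TicketID}), so split on Price → TicketID into {Price, TicketID} and {Price, Seat, ShowTime, TheaterID}.
{Price, TicketID} is in BCNF.
In {Price, Seat, ShowTime, TheaterID}, {Seat} is not a superkey ({Seat}⁺ restricted to this set is {Price, Seat}), so split on Seat → Price into {Price, Seat} and {Seat, ShowTime, TheaterID}.
{Price, Seat} is in BCNF.
{Seat, ShowTime, TheaterID} is in BCNF.

{Price, Seat}; {Price, TicketID}; {Seat, ShowTime, TheaterID}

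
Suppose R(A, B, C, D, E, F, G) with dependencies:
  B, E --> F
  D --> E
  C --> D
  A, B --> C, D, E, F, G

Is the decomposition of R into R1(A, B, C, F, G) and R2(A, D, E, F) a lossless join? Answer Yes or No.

R1 ∩ R2 = {A, F}; its closure under F is {A, F}.
R1 ⊄ {A, F} and R2 ⊄ {A, F}, so the split is lossy.

No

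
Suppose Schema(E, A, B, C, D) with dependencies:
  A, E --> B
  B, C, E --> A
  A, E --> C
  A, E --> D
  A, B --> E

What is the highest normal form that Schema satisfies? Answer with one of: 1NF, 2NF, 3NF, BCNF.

BCNF

Candidate keys: {A, B}, {A, E}, {B, C, E}. Prime attributes: {A, B, C, E}.
Every FD has a superkey on the left, so the relation is in BCNF.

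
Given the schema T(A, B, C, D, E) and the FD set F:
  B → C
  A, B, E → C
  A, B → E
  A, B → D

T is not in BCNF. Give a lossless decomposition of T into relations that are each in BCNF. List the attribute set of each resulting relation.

{A, B, D, E}; {B, C}

Candidate key of the original relation: {A, B}.
In {A, B, C, D, E}, {B} is not a superkey ({B}⁺ restricted to this set is {B, C}), so split on B → C into {B, C} and {A, B, D, E}.
{B, C} has no BCNF violation.
{A, B, D, E} has no BCNF violation.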